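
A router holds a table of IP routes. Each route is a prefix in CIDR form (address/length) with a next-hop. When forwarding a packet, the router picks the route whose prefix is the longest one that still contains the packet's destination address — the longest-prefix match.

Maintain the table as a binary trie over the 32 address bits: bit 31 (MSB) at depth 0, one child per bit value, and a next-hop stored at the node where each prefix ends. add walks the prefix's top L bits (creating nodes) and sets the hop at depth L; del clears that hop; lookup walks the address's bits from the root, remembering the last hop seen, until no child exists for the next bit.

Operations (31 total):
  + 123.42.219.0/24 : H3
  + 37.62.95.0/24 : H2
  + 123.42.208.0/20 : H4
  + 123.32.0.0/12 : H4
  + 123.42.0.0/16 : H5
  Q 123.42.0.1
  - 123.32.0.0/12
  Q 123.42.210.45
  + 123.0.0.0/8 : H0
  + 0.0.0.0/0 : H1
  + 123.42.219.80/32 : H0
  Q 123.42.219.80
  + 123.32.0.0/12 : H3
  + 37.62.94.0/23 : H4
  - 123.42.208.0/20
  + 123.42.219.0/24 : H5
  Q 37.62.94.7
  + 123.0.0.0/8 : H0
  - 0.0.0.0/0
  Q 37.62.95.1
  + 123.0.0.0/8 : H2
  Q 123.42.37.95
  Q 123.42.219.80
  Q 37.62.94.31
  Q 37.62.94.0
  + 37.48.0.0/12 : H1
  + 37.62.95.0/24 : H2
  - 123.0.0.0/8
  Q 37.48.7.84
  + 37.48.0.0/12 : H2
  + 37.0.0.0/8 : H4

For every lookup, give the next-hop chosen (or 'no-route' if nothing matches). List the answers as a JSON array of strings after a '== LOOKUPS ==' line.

Trace:
  add 123.42.219.0/24 -> H3 at depth 24
  add 37.62.95.0/24 -> H2 at depth 24
  add 123.42.208.0/20 -> H4 at depth 20
  add 123.32.0.0/12 -> H4 at depth 12
  add 123.42.0.0/16 -> H5 at depth 16
  lookup 123.42.0.1: bits 0111101100101010 walk d0:-→d1:-→d2:-→d3:-→d4:-→d5:-→d6:-→d7:-→d8:-→d9:-→d10:-→d11:-→d12:H4→d13:-→d14:-→d15:-→d16:H5 -> H5
  del 123.32.0.0/12 (clear depth 12)
  lookup 123.42.210.45: bits 01111011001010101101 walk d0:-→d1:-→d2:-→d3:-→d4:-→d5:-→d6:-→d7:-→d8:-→d9:-→d10:-→d11:-→d12:-→d13:-→d14:-→d15:-→d16:H5→d17:-→d18:-→d19:-→d20:H4 -> H4
  add 123.0.0.0/8 -> H0 at depth 8
  add 0.0.0.0/0 -> H1 at depth 0
  add 123.42.219.80/32 -> H0 at depth 32
  lookup 123.42.219.80: bits 01111011001010101101101101010000 walk d0:H1→d1:-→d2:-→d3:-→d4:-→d5:-→d6:-→d7:-→d8:H0→d9:-→d10:-→d11:-→d12:-→d13:-→d14:-→d15:-→d16:H5→d17:-→d18:-→d19:-→d20:H4→d21:-→d22:-→d23:-→d24:H3→d25:-→d26:-→d27:-→d28:-→d29:-→d30:-→d31:-→d32:H0 -> H0
  add 123.32.0.0/12 -> H3 at depth 12
  add 37.62.94.0/23 -> H4 at depth 23
  del 123.42.208.0/20 (clear depth 20)
  add 123.42.219.0/24 -> H5 at depth 24
  lookup 37.62.94.7: bits 00100101001111100101111 walk d0:H1→d1:-→d2:-→d3:-→d4:-→d5:-→d6:-→d7:-→d8:-→d9:-→d10:-→d11:-→d12:-→d13:-→d14:-→d15:-→d16:-→d17:-→d18:-→d19:-→d20:-→d21:-→d22:-→d23:H4 -> H4
  add 123.0.0.0/8 -> H0 at depth 8
  del 0.0.0.0/0 (clear depth 0)
  lookup 37.62.95.1: bits 001001010011111001011111 walk d0:-→d1:-→d2:-→d3:-→d4:-→d5:-→d6:-→d7:-→d8:-→d9:-→d10:-→d11:-→d12:-→d13:-→d14:-→d15:-→d16:-→d17:-→d18:-→d19:-→d20:-→d21:-→d22:-→d23:H4→d24:H2 -> H2
  add 123.0.0.0/8 -> H2 at depth 8
  lookup 123.42.37.95: bits 0111101100101010 walk d0:-→d1:-→d2:-→d3:-→d4:-→d5:-→d6:-→d7:-→d8:H2→d9:-→d10:-→d11:-→d12:H3→d13:-→d14:-→d15:-→d16:H5 -> H5
  lookup 123.42.219.80: bits 01111011001010101101101101010000 walk d0:-→d1:-→d2:-→d3:-→d4:-→d5:-→d6:-→d7:-→d8:H2→d9:-→d10:-→d11:-→d12:H3→d13:-→d14:-→d15:-→d16:H5→d17:-→d18:-→d19:-→d20:-→d21:-→d22:-→d23:-→d24:H5→d25:-→d26:-→d27:-→d28:-→d29:-→d30:-→d31:-→d32:H0 -> H0
  lookup 37.62.94.31: bits 00100101001111100101111 walk d0:-→d1:-→d2:-→d3:-→d4:-→d5:-→d6:-→d7:-→d8:-→d9:-→d10:-→d11:-→d12:-→d13:-→d14:-→d15:-→d16:-→d17:-→d18:-→d19:-→d20:-→d21:-→d22:-→d23:H4 -> H4
  lookup 37.62.94.0: bits 00100101001111100101111 walk d0:-→d1:-→d2:-→d3:-→d4:-→d5:-→d6:-→d7:-→d8:-→d9:-→d10:-→d11:-→d12:-→d13:-→d14:-→d15:-→d16:-→d17:-→d18:-→d19:-→d20:-→d21:-→d22:-→d23:H4 -> H4
  add 37.48.0.0/12 -> H1 at depth 12
  add 37.62.95.0/24 -> H2 at depth 24
  del 123.0.0.0/8 (clear depth 8)
  lookup 37.48.7.84: bits 001001010011 walk d0:-→d1:-→d2:-→d3:-→d4:-→d5:-→d6:-→d7:-→d8:-→d9:-→d10:-→d11:-→d12:H1 -> H1
  add 37.48.0.0/12 -> H2 at depth 12
  add 37.0.0.0/8 -> H4 at depth 8

== LOOKUPS ==
["H5","H4","H0","H4","H2","H5","H0","H4","H4","H1"]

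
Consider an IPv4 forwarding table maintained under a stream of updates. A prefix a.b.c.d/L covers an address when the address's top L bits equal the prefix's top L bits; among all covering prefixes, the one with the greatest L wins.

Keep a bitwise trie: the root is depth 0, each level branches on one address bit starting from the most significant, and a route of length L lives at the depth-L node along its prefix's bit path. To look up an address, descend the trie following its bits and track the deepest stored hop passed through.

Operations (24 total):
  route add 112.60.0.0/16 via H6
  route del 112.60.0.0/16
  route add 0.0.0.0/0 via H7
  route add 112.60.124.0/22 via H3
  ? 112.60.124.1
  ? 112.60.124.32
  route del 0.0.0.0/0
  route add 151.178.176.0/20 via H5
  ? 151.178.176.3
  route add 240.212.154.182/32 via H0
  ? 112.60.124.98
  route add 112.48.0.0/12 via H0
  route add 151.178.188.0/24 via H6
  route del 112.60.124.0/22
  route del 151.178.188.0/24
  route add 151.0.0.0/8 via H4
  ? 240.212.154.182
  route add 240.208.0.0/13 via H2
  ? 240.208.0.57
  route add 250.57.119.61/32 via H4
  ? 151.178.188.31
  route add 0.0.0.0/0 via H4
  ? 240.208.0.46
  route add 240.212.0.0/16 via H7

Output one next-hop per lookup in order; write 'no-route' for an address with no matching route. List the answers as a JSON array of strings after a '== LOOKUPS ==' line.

Trace:
  add 112.60.0.0/16 -> H6 at depth 16
  del 112.60.0.0/16 (clear depth 16)
  add 0.0.0.0/0 -> H7 at depth 0
  add 112.60.124.0/22 -> H3 at depth 22
  ? 112.60.124.1  path d0:H7→d1:-→d2:-→d3:-→d4:-→d5:-→d6:-→d7:-→d8:-→d9:-→d10:-→d11:-→d12:-→d13:-→d14:-→d15:-→d16:-→d17:-→d18:-→d19:-→d20:-→d21:-→d22:H3  best=H3
  ? 112.60.124.32  path d0:H7→d1:-→d2:-→d3:-→d4:-→d5:-→d6:-→d7:-→d8:-→d9:-→d10:-→d11:-→d12:-→d13:-→d14:-→d15:-→d16:-→d17:-→d18:-→d19:-→d20:-→d21:-→d22:H3  best=H3
  del 0.0.0.0/0 (clear depth 0)
  add 151.178.176.0/20 -> H5 at depth 20
  ? 151.178.176.3  path d0:-→d1:-→d2:-→d3:-→d4:-→d5:-→d6:-→d7:-→d8:-→d9:-→d10:-→d11:-→d12:-→d13:-→d14:-→d15:-→d16:-→d17:-→d18:-→d19:-→d20:H5  best=H5
  add 240.212.154.182/32 -> H0 at depth 32
  ? 112.60.124.98  path d0:-→d1:-→d2:-→d3:-→d4:-→d5:-→d6:-→d7:-→d8:-→d9:-→d10:-→d11:-→d12:-→d13:-→d14:-→d15:-→d16:-→d17:-→d18:-→d19:-→d20:-→d21:-→d22:H3  best=H3
  add 112.48.0.0/12 -> H0 at depth 12
  add 151.178.188.0/24 -> H6 at depth 24
  del 112.60.124.0/22 (clear depth 22)
  del 151.178.188.0/24 (clear depth 24)
  add 151.0.0.0/8 -> H4 at depth 8
  ? 240.212.154.182  path d0:-→d1:-→d2:-→d3:-→d4:-→d5:-→d6:-→d7:-→d8:-→d9:-→d10:-→d11:-→d12:-→d13:-→d14:-→d15:-→d16:-→d17:-→d18:-→d19:-→d20:-→d21:-→d22:-→d23:-→d24:-→d25:-→d26:-→d27:-→d28:-→d29:-→d30:-→d31:-→d32:H0  best=H0
  add 240.208.0.0/13 -> H2 at depth 13
  ? 240.208.0.57  path d0:-→d1:-→d2:-→d3:-→d4:-→d5:-→d6:-→d7:-→d8:-→d9:-→d10:-→d11:-→d12:-→d13:H2  best=H2
  add 250.57.119.61/32 -> H4 at depth 32
  ? 151.178.188.31  path d0:-→d1:-→d2:-→d3:-→d4:-→d5:-→d6:-→d7:-→d8:H4→d9:-→d10:-→d11:-→d12:-→d13:-→d14:-→d15:-→d16:-→d17:-→d18:-→d19:-→d20:H5→d21:-→d22:-→d23:-→d24:-  best=H5
  add 0.0.0.0/0 -> H4 at depth 0
  ? 240.208.0.46  path d0:H4→d1:-→d2:-→d3:-→d4:-→d5:-→d6:-→d7:-→d8:-→d9:-→d10:-→d11:-→d12:-→d13:H2  best=H2
  add 240.212.0.0/16 -> H7 at depth 16

== LOOKUPS ==
["H3","H3","H5","H3","H0","H2","H5","H2"]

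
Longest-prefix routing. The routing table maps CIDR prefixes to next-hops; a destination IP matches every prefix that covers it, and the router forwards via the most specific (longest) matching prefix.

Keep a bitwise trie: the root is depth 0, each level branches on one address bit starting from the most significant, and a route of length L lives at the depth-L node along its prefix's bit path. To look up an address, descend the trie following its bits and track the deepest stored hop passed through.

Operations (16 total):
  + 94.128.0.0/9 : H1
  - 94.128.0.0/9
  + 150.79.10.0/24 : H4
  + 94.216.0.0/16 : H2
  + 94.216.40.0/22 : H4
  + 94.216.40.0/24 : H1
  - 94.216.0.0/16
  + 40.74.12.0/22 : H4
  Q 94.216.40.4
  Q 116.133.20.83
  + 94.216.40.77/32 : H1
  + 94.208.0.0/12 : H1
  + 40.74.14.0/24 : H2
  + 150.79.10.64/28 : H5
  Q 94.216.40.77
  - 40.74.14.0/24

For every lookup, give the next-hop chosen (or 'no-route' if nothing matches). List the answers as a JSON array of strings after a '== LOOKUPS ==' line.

Apply in order:
  add 94.128.0.0/9 -> H1 at depth 9
  del 94.128.0.0/9 (clear depth 9)
  add 150.79.10.0/24 -> H4 at depth 24
  add 94.216.0.0/16 -> H2 at depth 16
  add 94.216.40.0/22 -> H4 at depth 22
  add 94.216.40.0/24 -> H1 at depth 24
  del 94.216.0.0/16 (clear depth 16)
  add 40.74.12.0/22 -> H4 at depth 22
  lookup 94.216.40.4: bits 010111101101100000101000 walk d0:-→d1:-→d2:-→d3:-→d4:-→d5:-→d6:-→d7:-→d8:-→d9:-→d10:-→d11:-→d12:-→d13:-→d14:-→d15:-→d16:-→d17:-→d18:-→d19:-→d20:-→d21:-→d22:H4→d23:-→d24:H1 -> H1
  lookup 116.133.20.83: bits 01 walk d0:-→d1:-→d2:- -> no-route
  add 94.216.40.77/32 -> H1 at depth 32
  add 94.208.0.0/12 -> H1 at depth 12
  add 40.74.14.0/24 -> H2 at depth 24
  add 150.79.10.64/28 -> H5 at depth 28
  lookup 94.216.40.77: bits 01011110110110000010100001001101 walk d0:-→d1:-→d2:-→d3:-→d4:-→d5:-→d6:-→d7:-→d8:-→d9:-→d10:-→d11:-→d12:H1→d13:-→d14:-→d15:-→d16:-→d17:-→d18:-→d19:-→d20:-→d21:-→d22:H4→d23:-→d24:H1→d25:-→d26:-→d27:-→d28:-→d29:-→d30:-→d31:-→d32:H1 -> H1
  del 40.74.14.0/24 (clear depth 24)

== LOOKUPS ==
["H1","no-route","H1"]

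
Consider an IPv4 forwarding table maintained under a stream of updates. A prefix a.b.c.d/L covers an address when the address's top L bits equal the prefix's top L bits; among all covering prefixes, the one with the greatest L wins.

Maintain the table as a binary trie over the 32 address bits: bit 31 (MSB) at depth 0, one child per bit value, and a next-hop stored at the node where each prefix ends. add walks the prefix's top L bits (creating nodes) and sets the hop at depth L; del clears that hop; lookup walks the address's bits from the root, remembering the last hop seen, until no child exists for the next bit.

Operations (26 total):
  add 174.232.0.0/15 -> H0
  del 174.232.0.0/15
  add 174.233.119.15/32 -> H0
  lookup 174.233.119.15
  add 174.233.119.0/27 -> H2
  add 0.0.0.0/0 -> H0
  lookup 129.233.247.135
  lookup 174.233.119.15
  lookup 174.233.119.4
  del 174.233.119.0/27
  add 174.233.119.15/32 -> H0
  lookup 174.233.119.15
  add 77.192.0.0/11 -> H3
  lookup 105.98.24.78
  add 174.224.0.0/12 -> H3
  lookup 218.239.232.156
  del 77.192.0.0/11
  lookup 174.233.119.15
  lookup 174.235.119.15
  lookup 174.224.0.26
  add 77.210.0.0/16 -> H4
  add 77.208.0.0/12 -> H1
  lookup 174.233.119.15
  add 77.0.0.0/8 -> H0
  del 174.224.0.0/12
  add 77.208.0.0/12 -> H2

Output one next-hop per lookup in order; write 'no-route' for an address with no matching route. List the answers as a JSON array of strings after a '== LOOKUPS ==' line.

Apply in order:
  add 174.232.0.0/15 -> H0 at depth 15
  del 174.232.0.0/15 (clear depth 15)
  add 174.233.119.15/32 -> H0 at depth 32
  ? 174.233.119.15  path d0:-→d1:-→d2:-→d3:-→d4:-→d5:-→d6:-→d7:-→d8:-→d9:-→d10:-→d11:-→d12:-→d13:-→d14:-→d15:-→d16:-→d17:-→d18:-→d19:-→d20:-→d21:-→d22:-→d23:-→d24:-→d25:-→d26:-→d27:-→d28:-→d29:-→d30:-→d31:-→d32:H0  best=H0
  add 174.233.119.0/27 -> H2 at depth 27
  add 0.0.0.0/0 -> H0 at depth 0
  ? 129.233.247.135  path d0:H0→d1:-→d2:-  best=H0
  ? 174.233.119.15  path d0:H0→d1:-→d2:-→d3:-→d4:-→d5:-→d6:-→d7:-→d8:-→d9:-→d10:-→d11:-→d12:-→d13:-→d14:-→d15:-→d16:-→d17:-→d18:-→d19:-→d20:-→d21:-→d22:-→d23:-→d24:-→d25:-→d26:-→d27:H2→d28:-→d29:-→d30:-→d31:-→d32:H0  best=H0
  ? 174.233.119.4  path d0:H0→d1:-→d2:-→d3:-→d4:-→d5:-→d6:-→d7:-→d8:-→d9:-→d10:-→d11:-→d12:-→d13:-→d14:-→d15:-→d16:-→d17:-→d18:-→d19:-→d20:-→d21:-→d22:-→d23:-→d24:-→d25:-→d26:-→d27:H2→d28:-  best=H2
  del 174.233.119.0/27 (clear depth 27)
  add 174.233.119.15/32 -> H0 at depth 32
  ? 174.233.119.15  path d0:H0→d1:-→d2:-→d3:-→d4:-→d5:-→d6:-→d7:-→d8:-→d9:-→d10:-→d11:-→d12:-→d13:-→d14:-→d15:-→d16:-→d17:-→d18:-→d19:-→d20:-→d21:-→d22:-→d23:-→d24:-→d25:-→d26:-→d27:-→d28:-→d29:-→d30:-→d31:-→d32:H0  best=H0
  add 77.192.0.0/11 -> H3 at depth 11
  ? 105.98.24.78  path d0:H0→d1:-→d2:-  best=H0
  add 174.224.0.0/12 -> H3 at depth 12
  ? 218.239.232.156  path d0:H0→d1:-  best=H0
  del 77.192.0.0/11 (clear depth 11)
  ? 174.233.119.15  path d0:H0→d1:-→d2:-→d3:-→d4:-→d5:-→d6:-→d7:-→d8:-→d9:-→d10:-→d11:-→d12:H3→d13:-→d14:-→d15:-→d16:-→d17:-→d18:-→d19:-→d20:-→d21:-→d22:-→d23:-→d24:-→d25:-→d26:-→d27:-→d28:-→d29:-→d30:-→d31:-→d32:H0  best=H0
  ? 174.235.119.15  path d0:H0→d1:-→d2:-→d3:-→d4:-→d5:-→d6:-→d7:-→d8:-→d9:-→d10:-→d11:-→d12:H3→d13:-→d14:-  best=H3
  ? 174.224.0.26  path d0:H0→d1:-→d2:-→d3:-→d4:-→d5:-→d6:-→d7:-→d8:-→d9:-→d10:-→d11:-→d12:H3  best=H3
  add 77.210.0.0/16 -> H4 at depth 16
  add 77.208.0.0/12 -> H1 at depth 12
  ? 174.233.119.15  path d0:H0→d1:-→d2:-→d3:-→d4:-→d5:-→d6:-→d7:-→d8:-→d9:-→d10:-→d11:-→d12:H3→d13:-→d14:-→d15:-→d16:-→d17:-→d18:-→d19:-→d20:-→d21:-→d22:-→d23:-→d24:-→d25:-→d26:-→d27:-→d28:-→d29:-→d30:-→d31:-→d32:H0  best=H0
  add 77.0.0.0/8 -> H0 at depth 8
  del 174.224.0.0/12 (clear depth 12)
  add 77.208.0.0/12 -> H2 at depth 12

== LOOKUPS ==
["H0","H0","H0","H2","H0","H0","H0","H0","H3","H3","H0"]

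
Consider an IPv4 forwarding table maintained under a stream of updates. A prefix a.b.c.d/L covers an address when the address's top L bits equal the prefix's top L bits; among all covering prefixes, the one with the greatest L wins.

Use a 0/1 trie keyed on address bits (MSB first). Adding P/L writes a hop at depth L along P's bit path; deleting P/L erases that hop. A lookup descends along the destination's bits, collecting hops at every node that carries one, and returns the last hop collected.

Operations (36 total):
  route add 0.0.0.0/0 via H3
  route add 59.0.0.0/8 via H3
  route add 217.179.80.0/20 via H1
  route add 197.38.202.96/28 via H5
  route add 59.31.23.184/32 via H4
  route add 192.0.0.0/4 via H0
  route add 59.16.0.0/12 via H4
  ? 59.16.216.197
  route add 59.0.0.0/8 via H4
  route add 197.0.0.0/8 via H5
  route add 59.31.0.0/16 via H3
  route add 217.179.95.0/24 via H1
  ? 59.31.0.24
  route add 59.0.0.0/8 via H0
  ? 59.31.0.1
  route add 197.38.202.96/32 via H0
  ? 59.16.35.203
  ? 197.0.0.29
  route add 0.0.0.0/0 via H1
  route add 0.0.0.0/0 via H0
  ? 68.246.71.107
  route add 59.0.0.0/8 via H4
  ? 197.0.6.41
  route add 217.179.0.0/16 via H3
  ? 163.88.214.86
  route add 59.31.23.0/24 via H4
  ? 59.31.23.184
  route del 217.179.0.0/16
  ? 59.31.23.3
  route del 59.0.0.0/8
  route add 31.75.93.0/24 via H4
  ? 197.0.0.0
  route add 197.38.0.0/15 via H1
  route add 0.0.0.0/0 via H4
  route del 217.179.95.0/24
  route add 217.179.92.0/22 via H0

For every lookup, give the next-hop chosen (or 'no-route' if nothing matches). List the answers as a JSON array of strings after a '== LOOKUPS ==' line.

Process each operation:
  + 0.0.0.0/0 (H3) depth=0
  + 59.0.0.0/8 (H3) depth=8
  + 217.179.80.0/20 (H1) depth=20
  + 197.38.202.96/28 (H5) depth=28
  + 59.31.23.184/32 (H4) depth=32
  + 192.0.0.0/4 (H0) depth=4
  + 59.16.0.0/12 (H4) depth=12
  ? 59.16.216.197  path d0:H3→d1:-→d2:-→d3:-→d4:-→d5:-→d6:-→d7:-→d8:H3→d9:-→d10:-→d11:-→d12:H4  best=H4
  + 59.0.0.0/8 (H4) depth=8
  + 197.0.0.0/8 (H5) depth=8
  + 59.31.0.0/16 (H3) depth=16
  + 217.179.95.0/24 (H1) depth=24
  ? 59.31.0.24  path d0:H3→d1:-→d2:-→d3:-→d4:-→d5:-→d6:-→d7:-→d8:H4→d9:-→d10:-→d11:-→d12:H4→d13:-→d14:-→d15:-→d16:H3→d17:-→d18:-→d19:-  best=H3
  + 59.0.0.0/8 (H0) depth=8
  ? 59.31.0.1  path d0:H3→d1:-→d2:-→d3:-→d4:-→d5:-→d6:-→d7:-→d8:H0→d9:-→d10:-→d11:-→d12:H4→d13:-→d14:-→d15:-→d16:H3→d17:-→d18:-→d19:-  best=H3
  + 197.38.202.96/32 (H0) depth=32
  ? 59.16.35.203  path d0:H3→d1:-→d2:-→d3:-→d4:-→d5:-→d6:-→d7:-→d8:H0→d9:-→d10:-→d11:-→d12:H4  best=H4
  ? 197.0.0.29  path d0:H3→d1:-→d2:-→d3:-→d4:H0→d5:-→d6:-→d7:-→d8:H5→d9:-→d10:-  best=H5
  + 0.0.0.0/0 (H1) depth=0
  + 0.0.0.0/0 (H0) depth=0
  ? 68.246.71.107  path d0:H0→d1:-  best=H0
  + 59.0.0.0/8 (H4) depth=8
  ? 197.0.6.41  path d0:H0→d1:-→d2:-→d3:-→d4:H0→d5:-→d6:-→d7:-→d8:H5→d9:-→d10:-  best=H5
  + 217.179.0.0/16 (H3) depth=16
  ? 163.88.214.86  path d0:H0→d1:-  best=H0
  + 59.31.23.0/24 (H4) depth=24
  ? 59.31.23.184  path d0:H0→d1:-→d2:-→d3:-→d4:-→d5:-→d6:-→d7:-→d8:H4→d9:-→d10:-→d11:-→d12:H4→d13:-→d14:-→d15:-→d16:H3→d17:-→d18:-→d19:-→d20:-→d21:-→d22:-→d23:-→d24:H4→d25:-→d26:-→d27:-→d28:-→d29:-→d30:-→d31:-→d32:H4  best=H4
  - 217.179.0.0/16 clear@16
  ? 59.31.23.3  path d0:H0→d1:-→d2:-→d3:-→d4:-→d5:-→d6:-→d7:-→d8:H4→d9:-→d10:-→d11:-→d12:H4→d13:-→d14:-→d15:-→d16:H3→d17:-→d18:-→d19:-→d20:-→d21:-→d22:-→d23:-→d24:H4  best=H4
  - 59.0.0.0/8 clear@8
  + 31.75.93.0/24 (H4) depth=24
  ? 197.0.0.0  path d0:H0→d1:-→d2:-→d3:-→d4:H0→d5:-→d6:-→d7:-→d8:H5→d9:-→d10:-  best=H5
  + 197.38.0.0/15 (H1) depth=15
  + 0.0.0.0/0 (H4) depth=0
  - 217.179.95.0/24 clear@24
  + 217.179.92.0/22 (H0) depth=22

== LOOKUPS ==
["H4","H3","H3","H4","H5","H0","H5","H0","H4","H4","H5"]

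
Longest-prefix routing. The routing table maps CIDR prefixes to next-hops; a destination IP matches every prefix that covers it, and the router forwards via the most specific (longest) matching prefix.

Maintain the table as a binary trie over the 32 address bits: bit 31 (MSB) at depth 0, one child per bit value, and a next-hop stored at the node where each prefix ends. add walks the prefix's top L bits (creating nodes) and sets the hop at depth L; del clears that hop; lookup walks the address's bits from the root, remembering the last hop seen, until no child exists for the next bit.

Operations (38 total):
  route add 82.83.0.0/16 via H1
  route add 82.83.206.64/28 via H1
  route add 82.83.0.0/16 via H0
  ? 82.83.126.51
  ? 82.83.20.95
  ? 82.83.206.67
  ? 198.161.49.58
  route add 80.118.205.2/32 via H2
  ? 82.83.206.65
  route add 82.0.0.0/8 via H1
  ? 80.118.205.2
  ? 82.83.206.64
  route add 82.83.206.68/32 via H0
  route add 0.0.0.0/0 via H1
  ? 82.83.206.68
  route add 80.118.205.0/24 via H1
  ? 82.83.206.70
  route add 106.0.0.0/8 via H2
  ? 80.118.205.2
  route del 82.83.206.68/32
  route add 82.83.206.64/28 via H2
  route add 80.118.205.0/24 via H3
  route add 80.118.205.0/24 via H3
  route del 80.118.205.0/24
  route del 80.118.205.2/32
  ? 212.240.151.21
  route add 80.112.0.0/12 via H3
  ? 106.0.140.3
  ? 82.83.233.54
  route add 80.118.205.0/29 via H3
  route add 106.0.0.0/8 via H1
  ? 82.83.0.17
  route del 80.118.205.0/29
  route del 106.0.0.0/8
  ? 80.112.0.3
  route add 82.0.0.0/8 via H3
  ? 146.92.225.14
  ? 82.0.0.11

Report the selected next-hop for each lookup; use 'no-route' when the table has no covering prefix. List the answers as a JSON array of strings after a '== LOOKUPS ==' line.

Apply in order:
  add 82.83.0.0/16 -> H1 at depth 16
  add 82.83.206.64/28 -> H1 at depth 28
  add 82.83.0.0/16 -> H0 at depth 16
  lookup 82.83.126.51: bits 0101001001010011 walk d0:-→d1:-→d2:-→d3:-→d4:-→d5:-→d6:-→d7:-→d8:-→d9:-→d10:-→d11:-→d12:-→d13:-→d14:-→d15:-→d16:H0 -> H0
  lookup 82.83.20.95: bits 0101001001010011 walk d0:-→d1:-→d2:-→d3:-→d4:-→d5:-→d6:-→d7:-→d8:-→d9:-→d10:-→d11:-→d12:-→d13:-→d14:-→d15:-→d16:H0 -> H0
  lookup 82.83.206.67: bits 0101001001010011110011100100 walk d0:-→d1:-→d2:-→d3:-→d4:-→d5:-→d6:-→d7:-→d8:-→d9:-→d10:-→d11:-→d12:-→d13:-→d14:-→d15:-→d16:H0→d17:-→d18:-→d19:-→d20:-→d21:-→d22:-→d23:-→d24:-→d25:-→d26:-→d27:-→d28:H1 -> H1
  lookup 198.161.49.58: bits ε walk d0:- -> no-route
  add 80.118.205.2/32 -> H2 at depth 32
  lookup 82.83.206.65: bits 0101001001010011110011100100 walk d0:-→d1:-→d2:-→d3:-→d4:-→d5:-→d6:-→d7:-→d8:-→d9:-→d10:-→d11:-→d12:-→d13:-→d14:-→d15:-→d16:H0→d17:-→d18:-→d19:-→d20:-→d21:-→d22:-→d23:-→d24:-→d25:-→d26:-→d27:-→d28:H1 -> H1
  add 82.0.0.0/8 -> H1 at depth 8
  lookup 80.118.205.2: bits 01010000011101101100110100000010 walk d0:-→d1:-→d2:-→d3:-→d4:-→d5:-→d6:-→d7:-→d8:-→d9:-→d10:-→d11:-→d12:-→d13:-→d14:-→d15:-→d16:-→d17:-→d18:-→d19:-→d20:-→d21:-→d22:-→d23:-→d24:-→d25:-→d26:-→d27:-→d28:-→d29:-→d30:-→d31:-→d32:H2 -> H2
  lookup 82.83.206.64: bits 0101001001010011110011100100 walk d0:-→d1:-→d2:-→d3:-→d4:-→d5:-→d6:-→d7:-→d8:H1→d9:-→d10:-→d11:-→d12:-→d13:-→d14:-→d15:-→d16:H0→d17:-→d18:-→d19:-→d20:-→d21:-→d22:-→d23:-→d24:-→d25:-→d26:-→d27:-→d28:H1 -> H1
  add 82.83.206.68/32 -> H0 at depth 32
  add 0.0.0.0/0 -> H1 at depth 0
  lookup 82.83.206.68: bits 01010010010100111100111001000100 walk d0:H1→d1:-→d2:-→d3:-→d4:-→d5:-→d6:-→d7:-→d8:H1→d9:-→d10:-→d11:-→d12:-→d13:-→d14:-→d15:-→d16:H0→d17:-→d18:-→d19:-→d20:-→d21:-→d22:-→d23:-→d24:-→d25:-→d26:-→d27:-→d28:H1→d29:-→d30:-→d31:-→d32:H0 -> H0
  add 80.118.205.0/24 -> H1 at depth 24
  lookup 82.83.206.70: bits 010100100101001111001110010001 walk d0:H1→d1:-→d2:-→d3:-→d4:-→d5:-→d6:-→d7:-→d8:H1→d9:-→d10:-→d11:-→d12:-→d13:-→d14:-→d15:-→d16:H0→d17:-→d18:-→d19:-→d20:-→d21:-→d22:-→d23:-→d24:-→d25:-→d26:-→d27:-→d28:H1→d29:-→d30:- -> H1
  add 106.0.0.0/8 -> H2 at depth 8
  lookup 80.118.205.2: bits 01010000011101101100110100000010 walk d0:H1→d1:-→d2:-→d3:-→d4:-→d5:-→d6:-→d7:-→d8:-→d9:-→d10:-→d11:-→d12:-→d13:-→d14:-→d15:-→d16:-→d17:-→d18:-→d19:-→d20:-→d21:-→d22:-→d23:-→d24:H1→d25:-→d26:-→d27:-→d28:-→d29:-→d30:-→d31:-→d32:H2 -> H2
  del 82.83.206.68/32 (clear depth 32)
  add 82.83.206.64/28 -> H2 at depth 28
  add 80.118.205.0/24 -> H3 at depth 24
  add 80.118.205.0/24 -> H3 at depth 24
  del 80.118.205.0/24 (clear depth 24)
  del 80.118.205.2/32 (clear depth 32)
  lookup 212.240.151.21: bits ε walk d0:H1 -> H1
  add 80.112.0.0/12 -> H3 at depth 12
  lookup 106.0.140.3: bits 01101010 walk d0:H1→d1:-→d2:-→d3:-→d4:-→d5:-→d6:-→d7:-→d8:H2 -> H2
  lookup 82.83.233.54: bits 010100100101001111 walk d0:H1→d1:-→d2:-→d3:-→d4:-→d5:-→d6:-→d7:-→d8:H1→d9:-→d10:-→d11:-→d12:-→d13:-→d14:-→d15:-→d16:H0→d17:-→d18:- -> H0
  add 80.118.205.0/29 -> H3 at depth 29
  add 106.0.0.0/8 -> H1 at depth 8
  lookup 82.83.0.17: bits 0101001001010011 walk d0:H1→d1:-→d2:-→d3:-→d4:-→d5:-→d6:-→d7:-→d8:H1→d9:-→d10:-→d11:-→d12:-→d13:-→d14:-→d15:-→d16:H0 -> H0
  del 80.118.205.0/29 (clear depth 29)
  del 106.0.0.0/8 (clear depth 8)
  lookup 80.112.0.3: bits 0101000001110 walk d0:H1→d1:-→d2:-→d3:-→d4:-→d5:-→d6:-→d7:-→d8:-→d9:-→d10:-→d11:-→d12:H3→d13:- -> H3
  add 82.0.0.0/8 -> H3 at depth 8
  lookup 146.92.225.14: bits ε walk d0:H1 -> H1
  lookup 82.0.0.11: bits 010100100 walk d0:H1→d1:-→d2:-→d3:-→d4:-→d5:-→d6:-→d7:-→d8:H3→d9:- -> H3

== LOOKUPS ==
["H0","H0","H1","no-route","H1","H2","H1","H0","H1","H2","H1","H2","H0","H0","H3","H1","H3"]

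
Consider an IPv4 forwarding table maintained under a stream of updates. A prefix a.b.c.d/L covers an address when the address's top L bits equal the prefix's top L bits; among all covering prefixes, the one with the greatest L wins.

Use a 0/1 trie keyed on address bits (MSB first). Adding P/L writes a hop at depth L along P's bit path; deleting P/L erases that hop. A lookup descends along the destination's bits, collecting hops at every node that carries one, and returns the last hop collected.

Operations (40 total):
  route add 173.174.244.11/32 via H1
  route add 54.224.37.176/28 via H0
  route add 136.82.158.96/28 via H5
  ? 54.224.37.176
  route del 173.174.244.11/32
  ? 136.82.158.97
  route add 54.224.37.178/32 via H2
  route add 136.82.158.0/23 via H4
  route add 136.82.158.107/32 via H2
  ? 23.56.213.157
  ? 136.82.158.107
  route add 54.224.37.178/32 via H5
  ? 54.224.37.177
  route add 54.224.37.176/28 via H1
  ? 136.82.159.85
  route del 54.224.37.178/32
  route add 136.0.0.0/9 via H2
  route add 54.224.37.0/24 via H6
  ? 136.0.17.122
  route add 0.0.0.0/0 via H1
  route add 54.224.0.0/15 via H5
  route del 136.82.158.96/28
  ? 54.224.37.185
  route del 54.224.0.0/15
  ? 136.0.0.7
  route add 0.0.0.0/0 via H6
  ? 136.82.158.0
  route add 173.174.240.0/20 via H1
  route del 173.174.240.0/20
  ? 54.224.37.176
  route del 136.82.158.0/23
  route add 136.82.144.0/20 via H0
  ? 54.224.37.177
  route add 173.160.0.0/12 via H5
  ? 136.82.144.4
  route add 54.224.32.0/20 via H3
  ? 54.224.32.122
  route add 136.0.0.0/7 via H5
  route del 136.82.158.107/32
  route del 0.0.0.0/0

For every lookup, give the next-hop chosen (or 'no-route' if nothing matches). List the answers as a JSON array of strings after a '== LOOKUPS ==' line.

Process each operation:
  add 173.174.244.11/32 -> H1 at depth 32
  add 54.224.37.176/28 -> H0 at depth 28
  add 136.82.158.96/28 -> H5 at depth 28
  Q 54.224.37.176: descend 0011011011100000001001011011 ; hops seen [H0] ; pick H0
  del 173.174.244.11/32 (clear depth 32)
  Q 136.82.158.97: descend 1000100001010010100111100110 ; hops seen [H5] ; pick H5
  add 54.224.37.178/32 -> H2 at depth 32
  add 136.82.158.0/23 -> H4 at depth 23
  add 136.82.158.107/32 -> H2 at depth 32
  Q 23.56.213.157: descend 00 ; hops seen [∅] ; pick no-route
  Q 136.82.158.107: descend 10001000010100101001111001101011 ; hops seen [H4,H5,H2] ; pick H2
  add 54.224.37.178/32 -> H5 at depth 32
  Q 54.224.37.177: descend 001101101110000000100101101100 ; hops seen [H0] ; pick H0
  add 54.224.37.176/28 -> H1 at depth 28
  Q 136.82.159.85: descend 10001000010100101001111 ; hops seen [H4] ; pick H4
  del 54.224.37.178/32 (clear depth 32)
  add 136.0.0.0/9 -> H2 at depth 9
  add 54.224.37.0/24 -> H6 at depth 24
  Q 136.0.17.122: descend 100010000 ; hops seen [H2] ; pick H2
  add 0.0.0.0/0 -> H1 at depth 0
  add 54.224.0.0/15 -> H5 at depth 15
  del 136.82.158.96/28 (clear depth 28)
  Q 54.224.37.185: descend 0011011011100000001001011011 ; hops seen [H1,H5,H6,H1] ; pick H1
  del 54.224.0.0/15 (clear depth 15)
  Q 136.0.0.7: descend 100010000 ; hops seen [H1,H2] ; pick H2
  add 0.0.0.0/0 -> H6 at depth 0
  Q 136.82.158.0: descend 1000100001010010100111100 ; hops seen [H6,H2,H4] ; pick H4
  add 173.174.240.0/20 -> H1 at depth 20
  del 173.174.240.0/20 (clear depth 20)
  Q 54.224.37.176: descend 001101101110000000100101101100 ; hops seen [H6,H6,H1] ; pick H1
  del 136.82.158.0/23 (clear depth 23)
  add 136.82.144.0/20 -> H0 at depth 20
  Q 54.224.37.177: descend 001101101110000000100101101100 ; hops seen [H6,H6,H1] ; pick H1
  add 173.160.0.0/12 -> H5 at depth 12
  Q 136.82.144.4: descend 10001000010100101001 ; hops seen [H6,H2,H0] ; pick H0
  add 54.224.32.0/20 -> H3 at depth 20
  Q 54.224.32.122: descend 001101101110000000100 ; hops seen [H6,H3] ; pick H3
  add 136.0.0.0/7 -> H5 at depth 7
  del 136.82.158.107/32 (clear depth 32)
  del 0.0.0.0/0 (clear depth 0)

== LOOKUPS ==
["H0","H5","no-route","H2","H0","H4","H2","H1","H2","H4","H1","H1","H0","H3"]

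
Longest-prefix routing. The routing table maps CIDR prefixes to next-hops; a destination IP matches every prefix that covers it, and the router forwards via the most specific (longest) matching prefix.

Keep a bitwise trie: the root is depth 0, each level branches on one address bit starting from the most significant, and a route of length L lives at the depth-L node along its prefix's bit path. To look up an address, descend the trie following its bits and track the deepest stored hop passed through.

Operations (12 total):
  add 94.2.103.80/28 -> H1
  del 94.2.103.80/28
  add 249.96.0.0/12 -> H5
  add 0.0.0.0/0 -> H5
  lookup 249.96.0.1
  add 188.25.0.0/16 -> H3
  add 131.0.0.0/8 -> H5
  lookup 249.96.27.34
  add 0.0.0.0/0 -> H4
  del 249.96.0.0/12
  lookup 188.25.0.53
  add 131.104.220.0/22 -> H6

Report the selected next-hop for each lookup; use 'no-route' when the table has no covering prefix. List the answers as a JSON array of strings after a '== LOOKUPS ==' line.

Apply in order:
  add 94.2.103.80/28 -> H1 at depth 28
  del 94.2.103.80/28 (clear depth 28)
  add 249.96.0.0/12 -> H5 at depth 12
  add 0.0.0.0/0 -> H5 at depth 0
  Q 249.96.0.1: descend 111110010110 ; hops seen [H5,H5] ; pick H5
  add 188.25.0.0/16 -> H3 at depth 16
  add 131.0.0.0/8 -> H5 at depth 8
  Q 249.96.27.34: descend 111110010110 ; hops seen [H5,H5] ; pick H5
  add 0.0.0.0/0 -> H4 at depth 0
  del 249.96.0.0/12 (clear depth 12)
  Q 188.25.0.53: descend 1011110000011001 ; hops seen [H4,H3] ; pick H3
  add 131.104.220.0/22 -> H6 at depth 22

== LOOKUPS ==
["H5","H5","H3"]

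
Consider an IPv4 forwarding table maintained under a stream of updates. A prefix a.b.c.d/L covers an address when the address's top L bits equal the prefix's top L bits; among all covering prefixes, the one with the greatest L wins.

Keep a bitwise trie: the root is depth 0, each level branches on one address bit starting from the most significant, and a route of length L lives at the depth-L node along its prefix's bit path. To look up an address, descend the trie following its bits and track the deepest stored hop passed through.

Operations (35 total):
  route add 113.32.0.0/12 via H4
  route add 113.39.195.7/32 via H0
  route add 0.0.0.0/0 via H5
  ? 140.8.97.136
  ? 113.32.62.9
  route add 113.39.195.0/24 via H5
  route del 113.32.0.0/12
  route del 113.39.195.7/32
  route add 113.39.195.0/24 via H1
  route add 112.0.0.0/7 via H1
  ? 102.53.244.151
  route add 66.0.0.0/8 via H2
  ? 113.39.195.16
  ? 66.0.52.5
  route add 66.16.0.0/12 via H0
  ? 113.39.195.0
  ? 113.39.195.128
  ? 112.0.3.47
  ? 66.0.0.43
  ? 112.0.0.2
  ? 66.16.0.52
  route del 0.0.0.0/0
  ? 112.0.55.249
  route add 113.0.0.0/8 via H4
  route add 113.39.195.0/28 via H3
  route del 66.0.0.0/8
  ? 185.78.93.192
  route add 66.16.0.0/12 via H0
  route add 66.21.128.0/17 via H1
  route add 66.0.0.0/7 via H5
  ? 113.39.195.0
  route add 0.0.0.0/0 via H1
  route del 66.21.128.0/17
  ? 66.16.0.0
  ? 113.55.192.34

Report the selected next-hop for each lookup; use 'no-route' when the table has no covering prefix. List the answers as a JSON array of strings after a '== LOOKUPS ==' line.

Process each operation:
  add 113.32.0.0/12 -> H4 at depth 12
  add 113.39.195.7/32 -> H0 at depth 32
  add 0.0.0.0/0 -> H5 at depth 0
  Q 140.8.97.136: descend ε ; hops seen [H5] ; pick H5
  Q 113.32.62.9: descend 0111000100100 ; hops seen [H5,H4] ; pick H4
  add 113.39.195.0/24 -> H5 at depth 24
  - 113.32.0.0/12 clear@12
  - 113.39.195.7/32 clear@32
  add 113.39.195.0/24 -> H1 at depth 24
  add 112.0.0.0/7 -> H1 at depth 7
  Q 102.53.244.151: descend 011 ; hops seen [H5] ; pick H5
  add 66.0.0.0/8 -> H2 at depth 8
  Q 113.39.195.16: descend 011100010010011111000011000 ; hops seen [H5,H1,H1] ; pick H1
  Q 66.0.52.5: descend 01000010 ; hops seen [H5,H2] ; pick H2
  add 66.16.0.0/12 -> H0 at depth 12
  Q 113.39.195.0: descend 01110001001001111100001100000 ; hops seen [H5,H1,H1] ; pick H1
  Q 113.39.195.128: descend 011100010010011111000011 ; hops seen [H5,H1,H1] ; pick H1
  Q 112.0.3.47: descend 0111000 ; hops seen [H5,H1] ; pick H1
  Q 66.0.0.43: descend 01000010000 ; hops seen [H5,H2] ; pick H2
  Q 112.0.0.2: descend 0111000 ; hops seen [H5,H1] ; pick H1
  Q 66.16.0.52: descend 010000100001 ; hops seen [H5,H2,H0] ; pick H0
  - 0.0.0.0/0 clear@0
  Q 112.0.55.249: descend 0111000 ; hops seen [H1] ; pick H1
  add 113.0.0.0/8 -> H4 at depth 8
  add 113.39.195.0/28 -> H3 at depth 28
  - 66.0.0.0/8 clear@8
  Q 185.78.93.192: descend ε ; hops seen [∅] ; pick no-route
  add 66.16.0.0/12 -> H0 at depth 12
  add 66.21.128.0/17 -> H1 at depth 17
  add 66.0.0.0/7 -> H5 at depth 7
  Q 113.39.195.0: descend 01110001001001111100001100000 ; hops seen [H1,H4,H1,H3] ; pick H3
  add 0.0.0.0/0 -> H1 at depth 0
  - 66.21.128.0/17 clear@17
  Q 66.16.0.0: descend 0100001000010 ; hops seen [H1,H5,H0] ; pick H0
  Q 113.55.192.34: descend 01110001001 ; hops seen [H1,H1,H4] ; pick H4

== LOOKUPS ==
["H5","H4","H5","H1","H2","H1","H1","H1","H2","H1","H0","H1","no-route","H3","H0","H4"]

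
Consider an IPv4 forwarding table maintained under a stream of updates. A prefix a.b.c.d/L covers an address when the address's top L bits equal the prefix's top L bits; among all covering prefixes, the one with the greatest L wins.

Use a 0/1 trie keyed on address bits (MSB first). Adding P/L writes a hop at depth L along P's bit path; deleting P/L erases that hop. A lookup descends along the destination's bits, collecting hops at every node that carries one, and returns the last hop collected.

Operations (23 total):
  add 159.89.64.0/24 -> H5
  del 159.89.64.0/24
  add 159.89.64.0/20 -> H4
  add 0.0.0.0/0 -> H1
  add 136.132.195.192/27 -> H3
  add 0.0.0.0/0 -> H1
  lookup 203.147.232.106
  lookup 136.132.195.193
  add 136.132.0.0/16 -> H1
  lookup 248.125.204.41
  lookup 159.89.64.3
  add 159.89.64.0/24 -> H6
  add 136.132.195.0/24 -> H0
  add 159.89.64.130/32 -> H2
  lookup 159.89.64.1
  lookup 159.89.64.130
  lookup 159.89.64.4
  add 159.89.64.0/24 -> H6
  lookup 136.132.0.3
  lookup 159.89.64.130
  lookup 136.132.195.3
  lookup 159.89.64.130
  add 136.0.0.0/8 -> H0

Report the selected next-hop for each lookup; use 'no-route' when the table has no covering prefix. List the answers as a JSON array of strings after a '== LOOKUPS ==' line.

Process each operation:
  + 159.89.64.0/24 (H5) depth=24
  del 159.89.64.0/24 (clear depth 24)
  + 159.89.64.0/20 (H4) depth=20
  + 0.0.0.0/0 (H1) depth=0
  + 136.132.195.192/27 (H3) depth=27
  + 0.0.0.0/0 (H1) depth=0
  lookup 203.147.232.106: bits 1 walk d0:H1→d1:- -> H1
  lookup 136.132.195.193: bits 100010001000010011000011110 walk d0:H1→d1:-→d2:-→d3:-→d4:-→d5:-→d6:-→d7:-→d8:-→d9:-→d10:-→d11:-→d12:-→d13:-→d14:-→d15:-→d16:-→d17:-→d18:-→d19:-→d20:-→d21:-→d22:-→d23:-→d24:-→d25:-→d26:-→d27:H3 -> H3
  + 136.132.0.0/16 (H1) depth=16
  lookup 248.125.204.41: bits 1 walk d0:H1→d1:- -> H1
  lookup 159.89.64.3: bits 100111110101100101000000 walk d0:H1→d1:-→d2:-→d3:-→d4:-→d5:-→d6:-→d7:-→d8:-→d9:-→d10:-→d11:-→d12:-→d13:-→d14:-→d15:-→d16:-→d17:-→d18:-→d19:-→d20:H4→d21:-→d22:-→d23:-→d24:- -> H4
  + 159.89.64.0/24 (H6) depth=24
  + 136.132.195.0/24 (H0) depth=24
  + 159.89.64.130/32 (H2) depth=32
  lookup 159.89.64.1: bits 100111110101100101000000 walk d0:H1→d1:-→d2:-→d3:-→d4:-→d5:-→d6:-→d7:-→d8:-→d9:-→d10:-→d11:-→d12:-→d13:-→d14:-→d15:-→d16:-→d17:-→d18:-→d19:-→d20:H4→d21:-→d22:-→d23:-→d24:H6 -> H6
  lookup 159.89.64.130: bits 10011111010110010100000010000010 walk d0:H1→d1:-→d2:-→d3:-→d4:-→d5:-→d6:-→d7:-→d8:-→d9:-→d10:-→d11:-→d12:-→d13:-→d14:-→d15:-→d16:-→d17:-→d18:-→d19:-→d20:H4→d21:-→d22:-→d23:-→d24:H6→d25:-→d26:-→d27:-→d28:-→d29:-→d30:-→d31:-→d32:H2 -> H2
  lookup 159.89.64.4: bits 100111110101100101000000 walk d0:H1→d1:-→d2:-→d3:-→d4:-→d5:-→d6:-→d7:-→d8:-→d9:-→d10:-→d11:-→d12:-→d13:-→d14:-→d15:-→d16:-→d17:-→d18:-→d19:-→d20:H4→d21:-→d22:-→d23:-→d24:H6 -> H6
  + 159.89.64.0/24 (H6) depth=24
  lookup 136.132.0.3: bits 1000100010000100 walk d0:H1→d1:-→d2:-→d3:-→d4:-→d5:-→d6:-→d7:-→d8:-→d9:-→d10:-→d11:-→d12:-→d13:-→d14:-→d15:-→d16:H1 -> H1
  lookup 159.89.64.130: bits 10011111010110010100000010000010 walk d0:H1→d1:-→d2:-→d3:-→d4:-→d5:-→d6:-→d7:-→d8:-→d9:-→d10:-→d11:-→d12:-→d13:-→d14:-→d15:-→d16:-→d17:-→d18:-→d19:-→d20:H4→d21:-→d22:-→d23:-→d24:H6→d25:-→d26:-→d27:-→d28:-→d29:-→d30:-→d31:-→d32:H2 -> H2
  lookup 136.132.195.3: bits 100010001000010011000011 walk d0:H1→d1:-→d2:-→d3:-→d4:-→d5:-→d6:-→d7:-→d8:-→d9:-→d10:-→d11:-→d12:-→d13:-→d14:-→d15:-→d16:H1→d17:-→d18:-→d19:-→d20:-→d21:-→d22:-→d23:-→d24:H0 -> H0
  lookup 159.89.64.130: bits 10011111010110010100000010000010 walk d0:H1→d1:-→d2:-→d3:-→d4:-→d5:-→d6:-→d7:-→d8:-→d9:-→d10:-→d11:-→d12:-→d13:-→d14:-→d15:-→d16:-→d17:-→d18:-→d19:-→d20:H4→d21:-→d22:-→d23:-→d24:H6→d25:-→d26:-→d27:-→d28:-→d29:-→d30:-→d31:-→d32:H2 -> H2
  + 136.0.0.0/8 (H0) depth=8

== LOOKUPS ==
["H1","H3","H1","H4","H6","H2","H6","H1","H2","H0","H2"]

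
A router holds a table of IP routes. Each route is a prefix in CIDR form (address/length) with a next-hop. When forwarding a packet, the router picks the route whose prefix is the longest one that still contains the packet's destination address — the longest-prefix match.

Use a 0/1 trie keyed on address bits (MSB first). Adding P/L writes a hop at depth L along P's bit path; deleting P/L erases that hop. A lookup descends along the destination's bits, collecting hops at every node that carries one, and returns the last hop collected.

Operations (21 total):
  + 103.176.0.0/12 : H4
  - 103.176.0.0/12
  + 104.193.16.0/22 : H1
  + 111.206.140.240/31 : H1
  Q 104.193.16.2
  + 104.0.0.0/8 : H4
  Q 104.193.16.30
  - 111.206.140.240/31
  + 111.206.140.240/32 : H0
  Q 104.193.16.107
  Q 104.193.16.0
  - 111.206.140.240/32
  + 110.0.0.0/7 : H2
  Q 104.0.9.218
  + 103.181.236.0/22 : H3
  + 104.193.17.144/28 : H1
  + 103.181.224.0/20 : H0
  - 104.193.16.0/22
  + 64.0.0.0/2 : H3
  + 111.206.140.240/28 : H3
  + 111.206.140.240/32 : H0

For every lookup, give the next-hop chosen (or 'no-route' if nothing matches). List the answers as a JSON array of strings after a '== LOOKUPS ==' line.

Trace:
  + 103.176.0.0/12 (H4) depth=12
  del 103.176.0.0/12 (clear depth 12)
  + 104.193.16.0/22 (H1) depth=22
  + 111.206.140.240/31 (H1) depth=31
  ? 104.193.16.2  path d0:-→d1:-→d2:-→d3:-→d4:-→d5:-→d6:-→d7:-→d8:-→d9:-→d10:-→d11:-→d12:-→d13:-→d14:-→d15:-→d16:-→d17:-→d18:-→d19:-→d20:-→d21:-→d22:H1  best=H1
  + 104.0.0.0/8 (H4) depth=8
  ? 104.193.16.30  path d0:-→d1:-→d2:-→d3:-→d4:-→d5:-→d6:-→d7:-→d8:H4→d9:-→d10:-→d11:-→d12:-→d13:-→d14:-→d15:-→d16:-→d17:-→d18:-→d19:-→d20:-→d21:-→d22:H1  best=H1
  del 111.206.140.240/31 (clear depth 31)
  + 111.206.140.240/32 (H0) depth=32
  ? 104.193.16.107  path d0:-→d1:-→d2:-→d3:-→d4:-→d5:-→d6:-→d7:-→d8:H4→d9:-→d10:-→d11:-→d12:-→d13:-→d14:-→d15:-→d16:-→d17:-→d18:-→d19:-→d20:-→d21:-→d22:H1  best=H1
  ? 104.193.16.0  path d0:-→d1:-→d2:-→d3:-→d4:-→d5:-→d6:-→d7:-→d8:H4→d9:-→d10:-→d11:-→d12:-→d13:-→d14:-→d15:-→d16:-→d17:-→d18:-→d19:-→d20:-→d21:-→d22:H1  best=H1
  del 111.206.140.240/32 (clear depth 32)
  + 110.0.0.0/7 (H2) depth=7
  ? 104.0.9.218  path d0:-→d1:-→d2:-→d3:-→d4:-→d5:-→d6:-→d7:-→d8:H4  best=H4
  + 103.181.236.0/22 (H3) depth=22
  + 104.193.17.144/28 (H1) depth=28
  + 103.181.224.0/20 (H0) depth=20
  del 104.193.16.0/22 (clear depth 22)
  + 64.0.0.0/2 (H3) depth=2
  + 111.206.140.240/28 (H3) depth=28
  + 111.206.140.240/32 (H0) depth=32

== LOOKUPS ==
["H1","H1","H1","H1","H4"]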